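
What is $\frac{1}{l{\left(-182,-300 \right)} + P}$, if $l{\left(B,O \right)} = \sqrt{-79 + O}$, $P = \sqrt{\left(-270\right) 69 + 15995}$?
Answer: $- \frac{i}{\sqrt{379} + \sqrt{2635}} \approx - 0.014124 i$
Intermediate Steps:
$P = i \sqrt{2635}$ ($P = \sqrt{-18630 + 15995} = \sqrt{-2635} = i \sqrt{2635} \approx 51.332 i$)
$\frac{1}{l{\left(-182,-300 \right)} + P} = \frac{1}{\sqrt{-79 - 300} + i \sqrt{2635}} = \frac{1}{\sqrt{-379} + i \sqrt{2635}} = \frac{1}{i \sqrt{379} + i \sqrt{2635}}$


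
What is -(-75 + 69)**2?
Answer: -36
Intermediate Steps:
-(-75 + 69)**2 = -1*(-6)**2 = -1*36 = -36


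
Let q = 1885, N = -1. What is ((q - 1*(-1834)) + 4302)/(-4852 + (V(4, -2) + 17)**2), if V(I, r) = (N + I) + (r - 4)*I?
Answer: -617/372 ≈ -1.6586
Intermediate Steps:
V(I, r) = -1 + I + I*(-4 + r) (V(I, r) = (-1 + I) + (r - 4)*I = (-1 + I) + (-4 + r)*I = (-1 + I) + I*(-4 + r) = -1 + I + I*(-4 + r))
((q - 1*(-1834)) + 4302)/(-4852 + (V(4, -2) + 17)**2) = ((1885 - 1*(-1834)) + 4302)/(-4852 + ((-1 - 3*4 + 4*(-2)) + 17)**2) = ((1885 + 1834) + 4302)/(-4852 + ((-1 - 12 - 8) + 17)**2) = (3719 + 4302)/(-4852 + (-21 + 17)**2) = 8021/(-4852 + (-4)**2) = 8021/(-4852 + 16) = 8021/(-4836) = 8021*(-1/4836) = -617/372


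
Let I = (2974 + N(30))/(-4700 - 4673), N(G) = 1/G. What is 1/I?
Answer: -281190/89221 ≈ -3.1516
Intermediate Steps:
I = -89221/281190 (I = (2974 + 1/30)/(-4700 - 4673) = (2974 + 1/30)/(-9373) = (89221/30)*(-1/9373) = -89221/281190 ≈ -0.31730)
1/I = 1/(-89221/281190) = -281190/89221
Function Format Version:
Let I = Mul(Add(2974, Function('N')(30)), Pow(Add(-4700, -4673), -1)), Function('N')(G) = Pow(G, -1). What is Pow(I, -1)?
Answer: Rational(-281190, 89221) ≈ -3.1516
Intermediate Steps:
I = Rational(-89221, 281190) (I = Mul(Add(2974, Pow(30, -1)), Pow(Add(-4700, -4673), -1)) = Mul(Add(2974, Rational(1, 30)), Pow(-9373, -1)) = Mul(Rational(89221, 30), Rational(-1, 9373)) = Rational(-89221, 281190) ≈ -0.31730)
Pow(I, -1) = Pow(Rational(-89221, 281190), -1) = Rational(-281190, 89221)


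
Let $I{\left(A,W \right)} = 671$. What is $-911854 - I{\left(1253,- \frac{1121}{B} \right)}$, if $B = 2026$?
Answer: $-912525$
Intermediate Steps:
$-911854 - I{\left(1253,- \frac{1121}{B} \right)} = -911854 - 671 = -912525$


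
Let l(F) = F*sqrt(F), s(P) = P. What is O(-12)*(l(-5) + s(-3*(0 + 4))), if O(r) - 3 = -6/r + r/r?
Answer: -54 - 45*I*sqrt(5)/2 ≈ -54.0 - 50.312*I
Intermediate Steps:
l(F) = F**(3/2)
O(r) = 4 - 6/r (O(r) = 3 + (-6/r + r/r) = 3 + (-6/r + 1) = 3 + (1 - 6/r) = 4 - 6/r)
O(-12)*(l(-5) + s(-3*(0 + 4))) = (4 - 6/(-12))*((-5)**(3/2) - 3*(0 + 4)) = (4 - 6*(-1/12))*(-5*I*sqrt(5) - 3*4) = (4 + 1/2)*(-5*I*sqrt(5) - 12) = 9*(-12 - 5*I*sqrt(5))/2 = -54 - 45*I*sqrt(5)/2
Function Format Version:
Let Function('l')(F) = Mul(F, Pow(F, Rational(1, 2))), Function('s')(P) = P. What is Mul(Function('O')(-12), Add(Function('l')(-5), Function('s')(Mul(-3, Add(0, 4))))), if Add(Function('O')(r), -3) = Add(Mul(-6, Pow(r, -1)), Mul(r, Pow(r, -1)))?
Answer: Add(-54, Mul(Rational(-45, 2), I, Pow(5, Rational(1, 2)))) ≈ Add(-54.000, Mul(-50.312, I))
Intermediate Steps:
Function('l')(F) = Pow(F, Rational(3, 2))
Function('O')(r) = Add(4, Mul(-6, Pow(r, -1))) (Function('O')(r) = Add(3, Add(Mul(-6, Pow(r, -1)), Mul(r, Pow(r, -1)))) = Add(3, Add(Mul(-6, Pow(r, -1)), 1)) = Add(3, Add(1, Mul(-6, Pow(r, -1)))) = Add(4, Mul(-6, Pow(r, -1))))
Mul(Function('O')(-12), Add(Function('l')(-5), Function('s')(Mul(-3, Add(0, 4))))) = Mul(Add(4, Mul(-6, Pow(-12, -1))), Add(Pow(-5, Rational(3, 2)), Mul(-3, Add(0, 4)))) = Mul(Add(4, Mul(-6, Rational(-1, 12))), Add(Mul(-5, I, Pow(5, Rational(1, 2))), Mul(-3, 4))) = Mul(Add(4, Rational(1, 2)), Add(Mul(-5, I, Pow(5, Rational(1, 2))), -12)) = Mul(Rational(9, 2), Add(-12, Mul(-5, I, Pow(5, Rational(1, 2))))) = Add(-54, Mul(Rational(-45, 2), I, Pow(5, Rational(1, 2))))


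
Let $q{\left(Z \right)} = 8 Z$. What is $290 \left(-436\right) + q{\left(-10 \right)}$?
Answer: $-126520$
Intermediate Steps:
$290 \left(-436\right) + q{\left(-10 \right)} = 290 \left(-436\right) + 8 \left(-10\right) = -126440 - 80 = -126520$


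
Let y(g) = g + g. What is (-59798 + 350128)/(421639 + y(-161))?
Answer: 290330/421317 ≈ 0.68910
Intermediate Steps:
y(g) = 2*g
(-59798 + 350128)/(421639 + y(-161)) = (-59798 + 350128)/(421639 + 2*(-161)) = 290330/(421639 - 322) = 290330/421317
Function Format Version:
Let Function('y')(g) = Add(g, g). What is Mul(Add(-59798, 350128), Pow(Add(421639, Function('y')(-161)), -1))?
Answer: Rational(290330, 421317) ≈ 0.68910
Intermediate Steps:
Function('y')(g) = Mul(2, g)
Mul(Add(-59798, 350128), Pow(Add(421639, Function('y')(-161)), -1)) = Mul(Add(-59798, 350128), Pow(Add(421639, Mul(2, -161)), -1)) = Mul(290330, Pow(Add(421639, -322), -1)) = Mul(290330, Pow(421317, -1)) = Mul(290330, Rational(1, 421317)) = Rational(290330, 421317)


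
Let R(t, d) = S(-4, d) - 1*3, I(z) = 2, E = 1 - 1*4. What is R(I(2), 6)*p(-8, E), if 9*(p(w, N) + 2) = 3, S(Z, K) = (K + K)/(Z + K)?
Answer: -5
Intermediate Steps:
S(Z, K) = 2*K/(K + Z) (S(Z, K) = (2*K)/(K + Z) = 2*K/(K + Z))
E = -3 (E = 1 - 4 = -3)
p(w, N) = -5/3 (p(w, N) = -2 + (⅑)*3 = -2 + ⅓ = -5/3)
R(t, d) = -3 + 2*d/(-4 + d) (R(t, d) = 2*d/(d - 4) - 1*3 = 2*d/(-4 + d) - 3 = -3 + 2*d/(-4 + d))
R(I(2), 6)*p(-8, E) = ((12 - 1*6)/(-4 + 6))*(-5/3) = ((12 - 6)/2)*(-5/3) = ((½)*6)*(-5/3) = 3*(-5/3) = -5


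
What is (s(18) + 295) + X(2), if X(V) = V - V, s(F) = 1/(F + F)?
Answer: 10621/36 ≈ 295.03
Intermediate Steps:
s(F) = 1/(2*F)
X(V) = 0
(s(18) + 295) + X(2) = ((½)/18 + 295) + 0 = ((½)*(1/18) + 295) + 0 = (1/36 + 295) + 0 = 10621/36 + 0 = 10621/36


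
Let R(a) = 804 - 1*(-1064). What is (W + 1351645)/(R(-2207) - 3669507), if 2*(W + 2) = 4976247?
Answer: -7679533/7335278 ≈ -1.0469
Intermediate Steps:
W = 4976243/2 (W = -2 + (½)*4976247 = -2 + 4976247/2 = 4976243/2 ≈ 2.4881e+6)
R(a) = 1868 (R(a) = 804 + 1064 = 1868)
(W + 1351645)/(R(-2207) - 3669507) = (4976243/2 + 1351645)/(1868 - 3669507) = (7679533/2)/(-3667639) = (7679533/2)*(-1/3667639) = -7679533/7335278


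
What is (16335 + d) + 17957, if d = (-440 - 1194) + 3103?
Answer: 35761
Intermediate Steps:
d = 1469 (d = -1634 + 3103 = 1469)
(16335 + d) + 17957 = (16335 + 1469) + 17957 = 17804 + 17957 = 35761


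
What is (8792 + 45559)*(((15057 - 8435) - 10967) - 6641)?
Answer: -597100086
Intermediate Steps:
(8792 + 45559)*(((15057 - 8435) - 10967) - 6641) = 54351*((6622 - 10967) - 6641) = 54351*(-4345 - 6641) = 54351*(-10986) = -597100086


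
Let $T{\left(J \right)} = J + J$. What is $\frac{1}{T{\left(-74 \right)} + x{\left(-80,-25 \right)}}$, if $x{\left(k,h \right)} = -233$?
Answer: $- \frac{1}{381} \approx -0.0026247$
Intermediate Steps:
$T{\left(J \right)} = 2 J$
$\frac{1}{T{\left(-74 \right)} + x{\left(-80,-25 \right)}} = \frac{1}{2 \left(-74\right) - 233} = \frac{1}{-148 - 233} = \frac{1}{-381} = - \frac{1}{381}$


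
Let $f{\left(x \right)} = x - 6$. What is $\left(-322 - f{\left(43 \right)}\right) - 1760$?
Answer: $-2119$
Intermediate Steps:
$f{\left(x \right)} = -6 + x$
$\left(-322 - f{\left(43 \right)}\right) - 1760 = \left(-322 - \left(-6 + 43\right)\right) - 1760 = \left(-322 - 37\right) - 1760 = -359 - 1760 = -2119$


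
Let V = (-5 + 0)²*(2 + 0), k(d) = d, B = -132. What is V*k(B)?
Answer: -6600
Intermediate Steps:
V = 50 (V = (-5)²*2 = 25*2 = 50)
V*k(B) = 50*(-132) = -6600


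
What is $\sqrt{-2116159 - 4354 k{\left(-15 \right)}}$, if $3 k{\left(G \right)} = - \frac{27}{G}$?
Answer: $\frac{i \sqrt{52969285}}{5} \approx 1455.6 i$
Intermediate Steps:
$k{\left(G \right)} = - \frac{9}{G}$ ($k{\left(G \right)} = \frac{\left(-27\right) \frac{1}{G}}{3} = - \frac{9}{G}$)
$\sqrt{-2116159 - 4354 k{\left(-15 \right)}} = \sqrt{-2116159 - 4354 \left(- \frac{9}{-15}\right)} = \sqrt{-2116159 - 4354 \left(\left(-9\right) \left(- \frac{1}{15}\right)\right)} = \sqrt{-2116159 - \frac{13062}{5}} = \sqrt{- \frac{10593857}{5}} = \frac{i \sqrt{52969285}}{5}$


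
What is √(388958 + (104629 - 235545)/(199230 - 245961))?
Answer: √849407293237434/46731 ≈ 623.67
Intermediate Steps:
√(388958 + (104629 - 235545)/(199230 - 245961)) = √(388958 - 130916/(-46731)) = √(388958 - 130916*(-1/46731)) = √(388958 + 130916/46731) = √(18176527214/46731) = √849407293237434/46731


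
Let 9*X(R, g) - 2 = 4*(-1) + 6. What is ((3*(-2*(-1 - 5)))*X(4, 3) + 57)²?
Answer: 5329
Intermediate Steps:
X(R, g) = 4/9 (X(R, g) = 2/9 + (4*(-1) + 6)/9 = 2/9 + (-4 + 6)/9 = 2/9 + (⅑)*2 = 2/9 + 2/9 = 4/9)
((3*(-2*(-1 - 5)))*X(4, 3) + 57)² = ((3*(-2*(-1 - 5)))*(4/9) + 57)² = ((3*(-2*(-6)))*(4/9) + 57)² = ((3*12)*(4/9) + 57)² = (36*(4/9) + 57)² = (16 + 57)² = 73² = 5329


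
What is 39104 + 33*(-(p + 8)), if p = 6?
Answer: 38642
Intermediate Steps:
39104 + 33*(-(p + 8)) = 39104 + 33*(-(6 + 8)) = 39104 + 33*(-1*14) = 39104 + 33*(-14) = 39104 - 462 = 38642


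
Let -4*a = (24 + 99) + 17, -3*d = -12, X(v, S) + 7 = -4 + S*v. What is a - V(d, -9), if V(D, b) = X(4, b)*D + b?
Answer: 162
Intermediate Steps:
X(v, S) = -11 + S*v (X(v, S) = -7 + (-4 + S*v) = -11 + S*v)
d = 4 (d = -1/3*(-12) = 4)
a = -35 (a = -((24 + 99) + 17)/4 = -(123 + 17)/4 = -1/4*140 = -35)
V(D, b) = b + D*(-11 + 4*b) (V(D, b) = (-11 + b*4)*D + b = (-11 + 4*b)*D + b = D*(-11 + 4*b) + b = b + D*(-11 + 4*b))
a - V(d, -9) = -35 - (-9 + 4*(-11 + 4*(-9))) = -35 - (-9 + 4*(-11 - 36)) = -35 - (-9 + 4*(-47)) = -35 - (-9 - 188) = -35 - 1*(-197) = -35 + 197 = 162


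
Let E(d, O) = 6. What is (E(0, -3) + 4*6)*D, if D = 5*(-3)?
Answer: -450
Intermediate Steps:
D = -15
(E(0, -3) + 4*6)*D = (6 + 4*6)*(-15) = (6 + 24)*(-15) = 30*(-15) = -450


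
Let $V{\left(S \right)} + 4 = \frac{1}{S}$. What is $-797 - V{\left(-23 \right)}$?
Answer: $- \frac{18238}{23} \approx -792.96$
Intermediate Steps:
$V{\left(S \right)} = -4 + \frac{1}{S}$
$-797 - V{\left(-23 \right)} = -797 - \left(-4 + \frac{1}{-23}\right) = -797 - \left(-4 - \frac{1}{23}\right) = -797 - - \frac{93}{23} = -797 + \frac{93}{23} = - \frac{18238}{23}$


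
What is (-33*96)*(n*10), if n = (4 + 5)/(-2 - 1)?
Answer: 95040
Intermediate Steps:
n = -3 (n = 9/(-3) = 9*(-1/3) = -3)
(-33*96)*(n*10) = (-33*96)*(-3*10) = -3168*(-30) = 95040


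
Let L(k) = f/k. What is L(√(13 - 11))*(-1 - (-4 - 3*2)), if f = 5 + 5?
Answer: 45*√2 ≈ 63.640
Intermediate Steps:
f = 10
L(k) = 10/k
L(√(13 - 11))*(-1 - (-4 - 3*2)) = (10/(√(13 - 11)))*(-1 - (-4 - 3*2)) = (10/(√2))*(-1 - (-4 - 6)) = (10*(√2/2))*(-1 - 1*(-10)) = (5*√2)*(-1 + 10) = (5*√2)*9 = 45*√2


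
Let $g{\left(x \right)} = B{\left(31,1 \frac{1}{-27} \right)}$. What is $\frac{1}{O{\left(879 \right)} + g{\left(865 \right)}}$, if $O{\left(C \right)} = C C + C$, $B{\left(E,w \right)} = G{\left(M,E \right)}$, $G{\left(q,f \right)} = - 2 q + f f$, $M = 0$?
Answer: $\frac{1}{774481} \approx 1.2912 \cdot 10^{-6}$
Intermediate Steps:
$G{\left(q,f \right)} = f^{2} - 2 q$ ($G{\left(q,f \right)} = - 2 q + f^{2} = f^{2} - 2 q$)
$B{\left(E,w \right)} = E^{2}$ ($B{\left(E,w \right)} = E^{2} - 0 = E^{2} + 0 = E^{2}$)
$g{\left(x \right)} = 961$ ($g{\left(x \right)} = 31^{2} = 961$)
$O{\left(C \right)} = C + C^{2}$ ($O{\left(C \right)} = C^{2} + C = C + C^{2}$)
$\frac{1}{O{\left(879 \right)} + g{\left(865 \right)}} = \frac{1}{879 \left(1 + 879\right) + 961} = \frac{1}{879 \cdot 880 + 961} = \frac{1}{773520 + 961} = \frac{1}{774481}$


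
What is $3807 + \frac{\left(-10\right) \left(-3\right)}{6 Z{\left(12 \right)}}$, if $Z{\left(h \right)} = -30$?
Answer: $\frac{22841}{6} \approx 3806.8$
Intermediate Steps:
$3807 + \frac{\left(-10\right) \left(-3\right)}{6 Z{\left(12 \right)}} = 3807 + \frac{\left(-10\right) \left(-3\right)}{6 \left(-30\right)} = 3807 + \frac{30}{-180} = 3807 + 30 \left(- \frac{1}{180}\right) = 3807 - \frac{1}{6} = \frac{22841}{6}$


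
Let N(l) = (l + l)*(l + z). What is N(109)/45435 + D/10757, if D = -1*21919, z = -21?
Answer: -789527477/488744295 ≈ -1.6154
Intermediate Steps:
D = -21919
N(l) = 2*l*(-21 + l) (N(l) = (l + l)*(l - 21) = (2*l)*(-21 + l) = 2*l*(-21 + l))
N(109)/45435 + D/10757 = (2*109*(-21 + 109))/45435 - 21919/10757 = (2*109*88)*(1/45435) - 21919*1/10757 = 19184*(1/45435) - 21919/10757 = 19184/45435 - 21919/10757 = -789527477/488744295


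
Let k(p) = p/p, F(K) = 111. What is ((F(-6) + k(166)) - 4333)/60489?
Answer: -469/6721 ≈ -0.069781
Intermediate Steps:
k(p) = 1
((F(-6) + k(166)) - 4333)/60489 = ((111 + 1) - 4333)/60489 = (112 - 4333)*(1/60489) = -4221*1/60489 = -469/6721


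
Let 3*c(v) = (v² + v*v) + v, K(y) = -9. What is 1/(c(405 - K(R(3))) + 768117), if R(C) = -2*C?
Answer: 1/882519 ≈ 1.1331e-6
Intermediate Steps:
c(v) = v/3 + 2*v²/3 (c(v) = ((v² + v*v) + v)/3 = ((v² + v²) + v)/3 = (2*v² + v)/3 = (v + 2*v²)/3 = v/3 + 2*v²/3)
1/(c(405 - K(R(3))) + 768117) = 1/((405 - 1*(-9))*(1 + 2*(405 - 1*(-9)))/3 + 768117) = 1/((405 + 9)*(1 + 2*(405 + 9))/3 + 768117) = 1/((⅓)*414*(1 + 2*414) + 768117) = 1/((⅓)*414*(1 + 828) + 768117) = 1/((⅓)*414*829 + 768117) = 1/(114402 + 768117) = 1/882519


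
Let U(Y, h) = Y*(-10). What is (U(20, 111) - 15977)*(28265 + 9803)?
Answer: -615826036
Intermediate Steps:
U(Y, h) = -10*Y
(U(20, 111) - 15977)*(28265 + 9803) = (-10*20 - 15977)*(28265 + 9803) = (-200 - 15977)*38068 = -16177*38068 = -615826036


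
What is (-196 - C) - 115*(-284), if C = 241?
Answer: 32223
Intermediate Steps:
(-196 - C) - 115*(-284) = (-196 - 1*241) - 115*(-284) = (-196 - 241) + 32660 = -437 + 32660 = 32223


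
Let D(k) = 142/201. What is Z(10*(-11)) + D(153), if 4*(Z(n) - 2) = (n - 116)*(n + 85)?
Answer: 568913/402 ≈ 1415.2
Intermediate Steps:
Z(n) = 2 + (-116 + n)*(85 + n)/4 (Z(n) = 2 + ((n - 116)*(n + 85))/4 = 2 + ((-116 + n)*(85 + n))/4 = 2 + (-116 + n)*(85 + n)/4)
D(k) = 142/201 (D(k) = 142*(1/201) = 142/201)
Z(10*(-11)) + D(153) = (-2463 - 155*(-11)/2 + (10*(-11))**2/4) + 142/201 = (-2463 - 31/4*(-110) + (1/4)*(-110)**2) + 142/201 = (-2463 + 1705/2 + (1/4)*12100) + 142/201 = (-2463 + 1705/2 + 3025) + 142/201 = 2829/2 + 142/201 = 568913/402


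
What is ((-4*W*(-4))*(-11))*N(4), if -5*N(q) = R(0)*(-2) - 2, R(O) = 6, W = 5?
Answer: -2464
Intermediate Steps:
N(q) = 14/5 (N(q) = -(6*(-2) - 2)/5 = -(-12 - 2)/5 = -⅕*(-14) = 14/5)
((-4*W*(-4))*(-11))*N(4) = ((-4*5*(-4))*(-11))*(14/5) = (-20*(-4)*(-11))*(14/5) = (80*(-11))*(14/5) = -880*14/5 = -2464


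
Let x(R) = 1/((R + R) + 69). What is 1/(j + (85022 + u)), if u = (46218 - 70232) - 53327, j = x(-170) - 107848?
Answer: -271/27145258 ≈ -9.9833e-6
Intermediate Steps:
x(R) = 1/(69 + 2*R) (x(R) = 1/(2*R + 69) = 1/(69 + 2*R))
j = -29226809/271 (j = 1/(69 + 2*(-170)) - 107848 = 1/(69 - 340) - 107848 = 1/(-271) - 107848 = -1/271 - 107848 = -29226809/271 ≈ -1.0785e+5)
u = -77341 (u = -24014 - 53327 = -77341)
1/(j + (85022 + u)) = 1/(-29226809/271 + (85022 - 77341)) = 1/(-29226809/271 + 7681) = 1/(-27145258/271) = -271/27145258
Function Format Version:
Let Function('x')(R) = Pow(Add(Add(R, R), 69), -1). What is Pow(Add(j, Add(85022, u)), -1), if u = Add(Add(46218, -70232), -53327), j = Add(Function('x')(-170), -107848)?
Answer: Rational(-271, 27145258) ≈ -9.9833e-6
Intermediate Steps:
Function('x')(R) = Pow(Add(69, Mul(2, R)), -1) (Function('x')(R) = Pow(Add(Mul(2, R), 69), -1) = Pow(Add(69, Mul(2, R)), -1))
j = Rational(-29226809, 271) (j = Add(Pow(Add(69, Mul(2, -170)), -1), -107848) = Add(Pow(Add(69, -340), -1), -107848) = Add(Pow(-271, -1), -107848) = Add(Rational(-1, 271), -107848) = Rational(-29226809, 271) ≈ -1.0785e+5)
u = -77341 (u = Add(-24014, -53327) = -77341)
Pow(Add(j, Add(85022, u)), -1) = Pow(Add(Rational(-29226809, 271), Add(85022, -77341)), -1) = Pow(Add(Rational(-29226809, 271), 7681), -1) = Pow(Rational(-27145258, 271), -1) = Rational(-271, 27145258)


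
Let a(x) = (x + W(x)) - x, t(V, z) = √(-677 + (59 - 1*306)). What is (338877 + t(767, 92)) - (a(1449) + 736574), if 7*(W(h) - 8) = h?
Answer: -397912 + 2*I*√231 ≈ -3.9791e+5 + 30.397*I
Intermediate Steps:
W(h) = 8 + h/7
t(V, z) = 2*I*√231 (t(V, z) = √(-677 + (59 - 306)) = √(-677 - 247) = √(-924) = 2*I*√231)
a(x) = 8 + x/7 (a(x) = (x + (8 + x/7)) - x = (8 + 8*x/7) - x = 8 + x/7)
(338877 + t(767, 92)) - (a(1449) + 736574) = (338877 + 2*I*√231) - ((8 + (⅐)*1449) + 736574) = (338877 + 2*I*√231) - ((8 + 207) + 736574) = (338877 + 2*I*√231) - (215 + 736574) = (338877 + 2*I*√231) - 1*736789 = (338877 + 2*I*√231) - 736789 = -397912 + 2*I*√231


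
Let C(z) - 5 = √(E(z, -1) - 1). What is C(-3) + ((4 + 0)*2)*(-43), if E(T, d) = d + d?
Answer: -339 + I*√3 ≈ -339.0 + 1.732*I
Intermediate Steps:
E(T, d) = 2*d
C(z) = 5 + I*√3 (C(z) = 5 + √(2*(-1) - 1) = 5 + √(-2 - 1) = 5 + √(-3) = 5 + I*√3)
C(-3) + ((4 + 0)*2)*(-43) = (5 + I*√3) + ((4 + 0)*2)*(-43) = (5 + I*√3) + (4*2)*(-43) = (5 + I*√3) + 8*(-43) = (5 + I*√3) - 344 = -339 + I*√3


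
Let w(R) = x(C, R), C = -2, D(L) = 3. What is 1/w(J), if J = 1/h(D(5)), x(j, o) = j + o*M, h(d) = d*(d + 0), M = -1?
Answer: -9/19 ≈ -0.47368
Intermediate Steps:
h(d) = d**2 (h(d) = d*d = d**2)
x(j, o) = j - o (x(j, o) = j + o*(-1) = j - o)
J = 1/9 (J = 1/(3**2) = 1/9 ≈ 0.11111)
w(R) = -2 - R
1/w(J) = 1/(-2 - 1*1/9) = 1/(-2 - 1/9) = 1/(-19/9) = -9/19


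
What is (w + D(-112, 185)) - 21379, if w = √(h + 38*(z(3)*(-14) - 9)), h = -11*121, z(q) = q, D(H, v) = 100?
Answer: -21279 + I*√3269 ≈ -21279.0 + 57.175*I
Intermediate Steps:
h = -1331
w = I*√3269 (w = √(-1331 + 38*(3*(-14) - 9)) = √(-1331 + 38*(-42 - 9)) = √(-1331 + 38*(-51)) = √(-1331 - 1938) = √(-3269) = I*√3269 ≈ 57.175*I)
(w + D(-112, 185)) - 21379 = (I*√3269 + 100) - 21379 = (100 + I*√3269) - 21379 = -21279 + I*√3269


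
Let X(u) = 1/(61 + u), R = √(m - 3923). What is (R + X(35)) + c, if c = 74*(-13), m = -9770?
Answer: -92351/96 + I*√13693 ≈ -961.99 + 117.02*I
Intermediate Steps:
R = I*√13693 (R = √(-9770 - 3923) = √(-13693) = I*√13693 ≈ 117.02*I)
c = -962
(R + X(35)) + c = (I*√13693 + 1/(61 + 35)) - 962 = (I*√13693 + 1/96) - 962 = (1/96 + I*√13693) - 962 = -92351/96 + I*√13693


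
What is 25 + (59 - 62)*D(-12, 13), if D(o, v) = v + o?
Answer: 22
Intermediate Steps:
D(o, v) = o + v
25 + (59 - 62)*D(-12, 13) = 25 + (59 - 62)*(-12 + 13) = 25 - 3*1 = 25 - 3 = 22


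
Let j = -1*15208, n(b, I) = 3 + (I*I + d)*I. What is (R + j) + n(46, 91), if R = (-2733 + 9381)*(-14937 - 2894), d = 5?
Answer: -117801667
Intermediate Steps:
R = -118540488 (R = 6648*(-17831) = -118540488)
n(b, I) = 3 + I*(5 + I²) (n(b, I) = 3 + (I*I + 5)*I = 3 + (I² + 5)*I = 3 + (5 + I²)*I = 3 + I*(5 + I²))
j = -15208
(R + j) + n(46, 91) = (-118540488 - 15208) + (3 + 91³ + 5*91) = -118555696 + (3 + 753571 + 455) = -118555696 + 754029 = -117801667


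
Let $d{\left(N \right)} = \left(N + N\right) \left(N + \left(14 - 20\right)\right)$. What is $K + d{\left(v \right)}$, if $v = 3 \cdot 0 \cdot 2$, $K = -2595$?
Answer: $-2595$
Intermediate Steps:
$v = 0$ ($v = 0 \cdot 2 = 0$)
$d{\left(N \right)} = 2 N \left(-6 + N\right)$ ($d{\left(N \right)} = 2 N \left(N - 6\right) = 2 N \left(-6 + N\right)$)
$K + d{\left(v \right)} = -2595 + 2 \cdot 0 \left(-6 + 0\right) = -2595 + 2 \cdot 0 \left(-6\right) = -2595 + 0 = -2595$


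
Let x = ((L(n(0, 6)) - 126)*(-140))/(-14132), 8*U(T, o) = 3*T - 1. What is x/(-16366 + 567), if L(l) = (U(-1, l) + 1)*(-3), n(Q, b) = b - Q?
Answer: 1275/15947962 ≈ 7.9948e-5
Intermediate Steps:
U(T, o) = -⅛ + 3*T/8 (U(T, o) = (3*T - 1)/8 = (-1 + 3*T)/8 = -⅛ + 3*T/8)
L(l) = -3/2 (L(l) = ((-⅛ + (3/8)*(-1)) + 1)*(-3) = ((-⅛ - 3/8) + 1)*(-3) = (-½ + 1)*(-3) = (½)*(-3) = -3/2)
x = -8925/7066 (x = ((-3/2 - 126)*(-140))/(-14132) = -255/2*(-140)*(-1/14132) = 17850*(-1/14132) = -8925/7066 ≈ -1.2631)
x/(-16366 + 567) = -8925/(7066*(-16366 + 567)) = -8925/7066/(-15799) = -8925/7066*(-1/15799) = 1275/15947962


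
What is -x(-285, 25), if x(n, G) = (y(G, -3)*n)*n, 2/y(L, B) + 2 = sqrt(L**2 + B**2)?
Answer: -3610/7 - 1805*sqrt(634)/7 ≈ -7008.4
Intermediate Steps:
y(L, B) = 2/(-2 + sqrt(B**2 + L**2)) (y(L, B) = 2/(-2 + sqrt(L**2 + B**2)) = 2/(-2 + sqrt(B**2 + L**2)))
x(n, G) = 2*n**2/(-2 + sqrt(9 + G**2)) (x(n, G) = ((2/(-2 + sqrt((-3)**2 + G**2)))*n)*n = ((2/(-2 + sqrt(9 + G**2)))*n)*n = (2*n/(-2 + sqrt(9 + G**2)))*n = 2*n**2/(-2 + sqrt(9 + G**2)))
-x(-285, 25) = -2*(-285)**2/(-2 + sqrt(9 + 25**2)) = -2*81225/(-2 + sqrt(9 + 625)) = -2*81225/(-2 + sqrt(634)) = -162450/(-2 + sqrt(634))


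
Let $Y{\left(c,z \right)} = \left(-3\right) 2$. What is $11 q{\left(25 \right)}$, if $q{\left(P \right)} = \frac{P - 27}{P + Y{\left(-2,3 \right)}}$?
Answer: $- \frac{22}{19} \approx -1.1579$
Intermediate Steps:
$Y{\left(c,z \right)} = -6$
$q{\left(P \right)} = \frac{-27 + P}{-6 + P}$ ($q{\left(P \right)} = \frac{P - 27}{P - 6} = \frac{-27 + P}{-6 + P}$)
$11 q{\left(25 \right)} = 11 \frac{-27 + 25}{-6 + 25} = 11 \cdot \frac{1}{19} \left(-2\right) = 11 \left(- \frac{2}{19}\right) = - \frac{22}{19}$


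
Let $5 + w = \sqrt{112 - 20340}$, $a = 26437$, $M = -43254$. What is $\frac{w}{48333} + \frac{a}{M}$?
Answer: $- \frac{425998597}{696865194} + \frac{2 i \sqrt{5057}}{48333} \approx -0.61131 + 0.0029426 i$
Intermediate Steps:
$w = -5 + 2 i \sqrt{5057}$ ($w = -5 + \sqrt{112 - 20340} = -5 + \sqrt{-20228} = -5 + 2 i \sqrt{5057} \approx -5.0 + 142.23 i$)
$\frac{w}{48333} + \frac{a}{M} = \frac{-5 + 2 i \sqrt{5057}}{48333} + \frac{26437}{-43254} = \left(-5 + 2 i \sqrt{5057}\right) \frac{1}{48333} + 26437 \left(- \frac{1}{43254}\right) = \left(- \frac{5}{48333} + \frac{2 i \sqrt{5057}}{48333}\right) - \frac{26437}{43254} = - \frac{425998597}{696865194} + \frac{2 i \sqrt{5057}}{48333}$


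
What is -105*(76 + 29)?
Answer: -11025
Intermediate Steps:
-105*(76 + 29) = -105*105 = -11025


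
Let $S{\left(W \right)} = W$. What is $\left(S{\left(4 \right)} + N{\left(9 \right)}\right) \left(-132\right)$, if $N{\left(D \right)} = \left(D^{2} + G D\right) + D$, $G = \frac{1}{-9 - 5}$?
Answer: $- \frac{86262}{7} \approx -12323.0$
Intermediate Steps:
$G = - \frac{1}{14}$ ($G = \frac{1}{-14} = - \frac{1}{14} \approx -0.071429$)
$N{\left(D \right)} = D^{2} + \frac{13 D}{14}$ ($N{\left(D \right)} = \left(D^{2} - \frac{D}{14}\right) + D = D^{2} + \frac{13 D}{14}$)
$\left(S{\left(4 \right)} + N{\left(9 \right)}\right) \left(-132\right) = \left(4 + \frac{1}{14} \cdot 9 \left(13 + 14 \cdot 9\right)\right) \left(-132\right) = \left(4 + \frac{1}{14} \cdot 9 \left(13 + 126\right)\right) \left(-132\right) = \left(4 + \frac{1}{14} \cdot 9 \cdot 139\right) \left(-132\right) = \left(4 + \frac{1251}{14}\right) \left(-132\right) = \frac{1307}{14} \left(-132\right) = - \frac{86262}{7}$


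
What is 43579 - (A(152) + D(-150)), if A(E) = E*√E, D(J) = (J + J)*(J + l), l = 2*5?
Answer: 1579 - 304*√38 ≈ -294.98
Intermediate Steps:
l = 10
D(J) = 2*J*(10 + J) (D(J) = (J + J)*(J + 10) = (2*J)*(10 + J) = 2*J*(10 + J))
A(E) = E^(3/2)
43579 - (A(152) + D(-150)) = 43579 - (152^(3/2) + 2*(-150)*(10 - 150)) = 43579 - (304*√38 + 2*(-150)*(-140)) = 43579 - (304*√38 + 42000) = 43579 - (42000 + 304*√38) = 43579 + (-42000 - 304*√38) = 1579 - 304*√38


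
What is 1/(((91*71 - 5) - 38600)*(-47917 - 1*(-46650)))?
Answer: 1/40726448 ≈ 2.4554e-8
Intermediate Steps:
1/(((91*71 - 5) - 38600)*(-47917 - 1*(-46650))) = 1/(((6461 - 5) - 38600)*(-47917 + 46650)) = 1/((6456 - 38600)*(-1267)) = -1/1267/(-32144) = -1/32144*(-1/1267) = 1/40726448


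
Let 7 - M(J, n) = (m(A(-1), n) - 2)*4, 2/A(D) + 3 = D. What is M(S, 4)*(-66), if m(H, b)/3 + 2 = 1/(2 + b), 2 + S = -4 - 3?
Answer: -2442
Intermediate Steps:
A(D) = 2/(-3 + D)
S = -9 (S = -2 + (-4 - 3) = -2 - 7 = -9)
m(H, b) = -6 + 3/(2 + b)
M(J, n) = 15 - 12*(-3 - 2*n)/(2 + n) (M(J, n) = 7 - (3*(-3 - 2*n)/(2 + n) - 2)*4 = 7 - (-2 + 3*(-3 - 2*n)/(2 + n))*4 = 7 - (-8 + 12*(-3 - 2*n)/(2 + n)) = 7 + (8 - 12*(-3 - 2*n)/(2 + n)) = 15 - 12*(-3 - 2*n)/(2 + n))
M(S, 4)*(-66) = (3*(22 + 13*4)/(2 + 4))*(-66) = (3*(22 + 52)/6)*(-66) = (3*(1/6)*74)*(-66) = 37*(-66) = -2442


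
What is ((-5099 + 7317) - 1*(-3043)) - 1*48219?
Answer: -42958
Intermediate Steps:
((-5099 + 7317) - 1*(-3043)) - 1*48219 = (2218 + 3043) - 48219 = 5261 - 48219 = -42958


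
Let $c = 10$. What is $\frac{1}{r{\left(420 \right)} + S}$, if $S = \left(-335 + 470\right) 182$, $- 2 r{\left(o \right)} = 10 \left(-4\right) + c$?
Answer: $\frac{1}{24585} \approx 4.0675 \cdot 10^{-5}$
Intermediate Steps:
$r{\left(o \right)} = 15$ ($r{\left(o \right)} = - \frac{10 \left(-4\right) + 10}{2} = - \frac{-40 + 10}{2} = \left(- \frac{1}{2}\right) \left(-30\right) = 15$)
$S = 24570$ ($S = 135 \cdot 182 = 24570$)
$\frac{1}{r{\left(420 \right)} + S} = \frac{1}{15 + 24570} = \frac{1}{24585}$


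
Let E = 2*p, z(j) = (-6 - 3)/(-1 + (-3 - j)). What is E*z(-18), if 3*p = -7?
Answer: 3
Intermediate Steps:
p = -7/3 (p = (1/3)*(-7) = -7/3 ≈ -2.3333)
z(j) = -9/(-4 - j)
E = -14/3 (E = 2*(-7/3) = -14/3 ≈ -4.6667)
E*z(-18) = -42/(4 - 18) = -42/(-14) = -42*(-1)/14 = -14/3*(-9/14) = 3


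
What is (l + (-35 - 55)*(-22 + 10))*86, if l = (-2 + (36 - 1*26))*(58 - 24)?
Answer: 116272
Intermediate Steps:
l = 272 (l = (-2 + (36 - 26))*34 = (-2 + 10)*34 = 8*34 = 272)
(l + (-35 - 55)*(-22 + 10))*86 = (272 + (-35 - 55)*(-22 + 10))*86 = (272 - 90*(-12))*86 = (272 + 1080)*86 = 1352*86 = 116272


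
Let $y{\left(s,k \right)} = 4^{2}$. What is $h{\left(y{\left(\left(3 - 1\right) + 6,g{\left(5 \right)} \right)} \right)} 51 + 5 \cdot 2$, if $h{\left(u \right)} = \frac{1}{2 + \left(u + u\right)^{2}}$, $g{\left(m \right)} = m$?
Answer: $\frac{3437}{342} \approx 10.05$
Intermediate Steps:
$y{\left(s,k \right)} = 16$
$h{\left(u \right)} = \frac{1}{2 + 4 u^{2}}$ ($h{\left(u \right)} = \frac{1}{2 + \left(2 u\right)^{2}} = \frac{1}{2 + 4 u^{2}}$)
$h{\left(y{\left(\left(3 - 1\right) + 6,g{\left(5 \right)} \right)} \right)} 51 + 5 \cdot 2 = \frac{1}{2 \left(1 + 2 \cdot 16^{2}\right)} 51 + 5 \cdot 2 = \frac{1}{2 \left(1 + 2 \cdot 256\right)} 51 + 10 = \frac{1}{2 \left(1 + 512\right)} 51 + 10 = \frac{1}{2 \cdot 513} \cdot 51 + 10 = \frac{1}{2} \cdot \frac{1}{513} \cdot 51 + 10 = \frac{1}{1026} \cdot 51 + 10 = \frac{17}{342} + 10 = \frac{3437}{342}$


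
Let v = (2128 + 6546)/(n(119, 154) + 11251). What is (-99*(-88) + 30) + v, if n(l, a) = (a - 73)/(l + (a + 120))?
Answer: 6443020015/736954 ≈ 8742.8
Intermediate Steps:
n(l, a) = (-73 + a)/(120 + a + l) (n(l, a) = (-73 + a)/(l + (120 + a)) = (-73 + a)/(120 + a + l))
v = 568147/736954 (v = (2128 + 6546)/((-73 + 154)/(120 + 154 + 119) + 11251) = 8674/(81/393 + 11251) = 8674/((1/393)*81 + 11251) = 8674/(27/131 + 11251) = 8674/(1473908/131) = 8674*(131/1473908) = 568147/736954 ≈ 0.77094)
(-99*(-88) + 30) + v = (-99*(-88) + 30) + 568147/736954 = (8712 + 30) + 568147/736954 = 8742 + 568147/736954 = 6443020015/736954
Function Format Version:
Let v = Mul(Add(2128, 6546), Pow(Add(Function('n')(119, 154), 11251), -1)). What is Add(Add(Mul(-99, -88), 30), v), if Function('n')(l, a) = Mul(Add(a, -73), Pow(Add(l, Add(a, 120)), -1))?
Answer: Rational(6443020015, 736954) ≈ 8742.8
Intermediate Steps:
Function('n')(l, a) = Mul(Pow(Add(120, a, l), -1), Add(-73, a)) (Function('n')(l, a) = Mul(Add(-73, a), Pow(Add(l, Add(120, a)), -1)) = Mul(Add(-73, a), Pow(Add(120, a, l), -1)) = Mul(Pow(Add(120, a, l), -1), Add(-73, a)))
v = Rational(568147, 736954) (v = Mul(Add(2128, 6546), Pow(Add(Mul(Pow(Add(120, 154, 119), -1), Add(-73, 154)), 11251), -1)) = Mul(8674, Pow(Add(Mul(Pow(393, -1), 81), 11251), -1)) = Mul(8674, Pow(Add(Mul(Rational(1, 393), 81), 11251), -1)) = Mul(8674, Pow(Add(Rational(27, 131), 11251), -1)) = Mul(8674, Pow(Rational(1473908, 131), -1)) = Mul(8674, Rational(131, 1473908)) = Rational(568147, 736954) ≈ 0.77094)
Add(Add(Mul(-99, -88), 30), v) = Add(Add(Mul(-99, -88), 30), Rational(568147, 736954)) = Add(Add(8712, 30), Rational(568147, 736954)) = Add(8742, Rational(568147, 736954)) = Rational(6443020015, 736954)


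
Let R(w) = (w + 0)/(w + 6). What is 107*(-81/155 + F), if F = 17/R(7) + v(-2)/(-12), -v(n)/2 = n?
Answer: 10697753/3255 ≈ 3286.6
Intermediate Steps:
R(w) = w/(6 + w)
v(n) = -2*n
F = 656/21 (F = 17/((7/(6 + 7))) - 2*(-2)/(-12) = 17/((7/13)) + 4*(-1/12) = 17/((7*(1/13))) - ⅓ = 17/(7/13) - ⅓ = 17*(13/7) - ⅓ = 221/7 - ⅓ = 656/21 ≈ 31.238)
107*(-81/155 + F) = 107*(-81/155 + 656/21) = 107*(99979/3255) = 10697753/3255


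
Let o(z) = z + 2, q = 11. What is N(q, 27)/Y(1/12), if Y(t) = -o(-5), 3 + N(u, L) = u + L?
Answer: 35/3 ≈ 11.667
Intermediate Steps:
o(z) = 2 + z
N(u, L) = -3 + L + u (N(u, L) = -3 + (u + L) = -3 + (L + u) = -3 + L + u)
Y(t) = 3 (Y(t) = -(2 - 5) = -1*(-3) = 3)
N(q, 27)/Y(1/12) = (-3 + 27 + 11)/3 = 35*(⅓) = 35/3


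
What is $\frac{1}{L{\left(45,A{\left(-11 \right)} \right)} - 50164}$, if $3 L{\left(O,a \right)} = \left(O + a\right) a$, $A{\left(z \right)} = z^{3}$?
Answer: $\frac{3}{1561174} \approx 1.9216 \cdot 10^{-6}$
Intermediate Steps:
$L{\left(O,a \right)} = \frac{a \left(O + a\right)}{3}$ ($L{\left(O,a \right)} = \frac{\left(O + a\right) a}{3} = \frac{a \left(O + a\right)}{3}$)
$\frac{1}{L{\left(45,A{\left(-11 \right)} \right)} - 50164} = \frac{1}{\frac{\left(-11\right)^{3} \left(45 + \left(-11\right)^{3}\right)}{3} - 50164} = \frac{1}{\frac{1}{3} \left(-1331\right) \left(45 - 1331\right) - 50164} = \frac{1}{\frac{1}{3} \left(-1331\right) \left(-1286\right) - 50164} = \frac{1}{\frac{1711666}{3} - 50164} = \frac{1}{\frac{1561174}{3}} = \frac{3}{1561174}$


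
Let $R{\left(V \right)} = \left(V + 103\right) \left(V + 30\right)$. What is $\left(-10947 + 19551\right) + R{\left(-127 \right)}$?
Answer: $10932$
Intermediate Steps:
$R{\left(V \right)} = \left(30 + V\right) \left(103 + V\right)$ ($R{\left(V \right)} = \left(103 + V\right) \left(30 + V\right) = \left(30 + V\right) \left(103 + V\right)$)
$\left(-10947 + 19551\right) + R{\left(-127 \right)} = \left(-10947 + 19551\right) + \left(3090 + \left(-127\right)^{2} + 133 \left(-127\right)\right) = 8604 + \left(3090 + 16129 - 16891\right) = 8604 + 2328 = 10932$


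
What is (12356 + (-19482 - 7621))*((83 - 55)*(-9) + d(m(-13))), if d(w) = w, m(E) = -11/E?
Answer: 48148955/13 ≈ 3.7038e+6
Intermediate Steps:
(12356 + (-19482 - 7621))*((83 - 55)*(-9) + d(m(-13))) = (12356 + (-19482 - 7621))*((83 - 55)*(-9) - 11/(-13)) = (12356 - 27103)*(28*(-9) - 11*(-1/13)) = -14747*(-252 + 11/13) = -14747*(-3265/13) = 48148955/13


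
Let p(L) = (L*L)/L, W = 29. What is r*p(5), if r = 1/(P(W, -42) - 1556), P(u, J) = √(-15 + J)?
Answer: -7780/2421193 - 5*I*√57/2421193 ≈ -0.0032133 - 1.5591e-5*I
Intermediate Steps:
p(L) = L (p(L) = L²/L = L)
r = 1/(-1556 + I*√57) (r = 1/(√(-15 - 42) - 1556) = 1/(√(-57) - 1556) = 1/(I*√57 - 1556) = 1/(-1556 + I*√57) ≈ -0.00064266 - 3.118e-6*I)
r*p(5) = (-1556/2421193 - I*√57/2421193)*5 = -7780/2421193 - 5*I*√57/2421193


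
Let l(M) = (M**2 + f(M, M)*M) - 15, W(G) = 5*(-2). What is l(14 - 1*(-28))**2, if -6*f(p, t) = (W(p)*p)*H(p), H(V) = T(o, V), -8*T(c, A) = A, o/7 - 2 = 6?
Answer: 187306596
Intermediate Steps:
o = 56 (o = 14 + 7*6 = 14 + 42 = 56)
T(c, A) = -A/8
W(G) = -10
H(V) = -V/8
f(p, t) = -5*p**2/24 (f(p, t) = -(-10*p)*(-p/8)/6 = -5*p**2/24)
l(M) = -15 + M**2 - 5*M**3/24 (l(M) = (M**2 + (-5*M**2/24)*M) - 15 = (M**2 - 5*M**3/24) - 15 = -15 + M**2 - 5*M**3/24)
l(14 - 1*(-28))**2 = (-15 + (14 - 1*(-28))**2 - 5*(14 - 1*(-28))**3/24)**2 = (-15 + (14 + 28)**2 - 5*(14 + 28)**3/24)**2 = (-15 + 42**2 - 5/24*42**3)**2 = (-15 + 1764 - 5/24*74088)**2 = (-15 + 1764 - 15435)**2 = (-13686)**2 = 187306596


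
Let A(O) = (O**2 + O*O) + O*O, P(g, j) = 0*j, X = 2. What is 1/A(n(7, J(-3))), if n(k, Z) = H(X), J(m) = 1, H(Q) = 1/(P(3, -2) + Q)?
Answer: 4/3 ≈ 1.3333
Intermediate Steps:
P(g, j) = 0
H(Q) = 1/Q (H(Q) = 1/(0 + Q) = 1/Q)
n(k, Z) = 1/2
A(O) = 3*O**2 (A(O) = (O**2 + O**2) + O**2 = 2*O**2 + O**2 = 3*O**2)
1/A(n(7, J(-3))) = 1/(3*(1/2)**2) = 1/(3*(1/4)) = 1/(3/4) = 4/3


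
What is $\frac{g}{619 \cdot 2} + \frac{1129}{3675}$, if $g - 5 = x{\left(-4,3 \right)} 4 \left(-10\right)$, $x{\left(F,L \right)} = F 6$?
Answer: $\frac{4944077}{4549650} \approx 1.0867$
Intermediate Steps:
$x{\left(F,L \right)} = 6 F$
$g = 965$ ($g = 5 + 6 \left(-4\right) 4 \left(-10\right) = 5 + \left(-24\right) 4 \left(-10\right) = 5 - -960 = 5 + 960 = 965$)
$\frac{g}{619 \cdot 2} + \frac{1129}{3675} = \frac{965}{619 \cdot 2} + \frac{1129}{3675} = \frac{965}{1238} + 1129 \cdot \frac{1}{3675} = 965 \cdot \frac{1}{1238} + \frac{1129}{3675} = \frac{965}{1238} + \frac{1129}{3675} = \frac{4944077}{4549650}$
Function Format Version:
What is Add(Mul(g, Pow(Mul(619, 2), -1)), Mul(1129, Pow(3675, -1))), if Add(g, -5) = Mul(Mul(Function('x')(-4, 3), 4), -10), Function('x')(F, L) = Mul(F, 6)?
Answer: Rational(4944077, 4549650) ≈ 1.0867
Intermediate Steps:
Function('x')(F, L) = Mul(6, F)
g = 965 (g = Add(5, Mul(Mul(Mul(6, -4), 4), -10)) = Add(5, Mul(Mul(-24, 4), -10)) = Add(5, Mul(-96, -10)) = Add(5, 960) = 965)
Add(Mul(g, Pow(Mul(619, 2), -1)), Mul(1129, Pow(3675, -1))) = Add(Mul(965, Pow(Mul(619, 2), -1)), Mul(1129, Pow(3675, -1))) = Add(Mul(965, Pow(1238, -1)), Mul(1129, Rational(1, 3675))) = Add(Mul(965, Rational(1, 1238)), Rational(1129, 3675)) = Add(Rational(965, 1238), Rational(1129, 3675)) = Rational(4944077, 4549650)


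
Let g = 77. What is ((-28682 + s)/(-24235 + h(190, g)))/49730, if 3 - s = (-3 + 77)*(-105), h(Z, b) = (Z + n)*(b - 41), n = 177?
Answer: 20909/548173790 ≈ 3.8143e-5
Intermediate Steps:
h(Z, b) = (-41 + b)*(177 + Z) (h(Z, b) = (Z + 177)*(b - 41) = (177 + Z)*(-41 + b) = (-41 + b)*(177 + Z))
s = 7773 (s = 3 - (-3 + 77)*(-105) = 3 - 74*(-105) = 3 - 1*(-7770) = 3 + 7770 = 7773)
((-28682 + s)/(-24235 + h(190, g)))/49730 = ((-28682 + 7773)/(-24235 + (-7257 - 41*190 + 177*77 + 190*77)))/49730 = -20909/(-24235 + (-7257 - 7790 + 13629 + 14630))*(1/49730) = -20909/(-24235 + 13212)*(1/49730) = -20909/(-11023)*(1/49730) = -20909*(-1/11023)*(1/49730) = (20909/11023)*(1/49730) = 20909/548173790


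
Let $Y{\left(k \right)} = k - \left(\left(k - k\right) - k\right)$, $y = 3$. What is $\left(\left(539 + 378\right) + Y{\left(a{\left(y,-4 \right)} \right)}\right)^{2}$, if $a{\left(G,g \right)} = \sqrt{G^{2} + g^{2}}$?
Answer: $859329$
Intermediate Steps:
$Y{\left(k \right)} = 2 k$ ($Y{\left(k \right)} = k - \left(0 - k\right) = k - - k = k + k = 2 k$)
$\left(\left(539 + 378\right) + Y{\left(a{\left(y,-4 \right)} \right)}\right)^{2} = \left(\left(539 + 378\right) + 2 \sqrt{3^{2} + \left(-4\right)^{2}}\right)^{2} = \left(917 + 2 \sqrt{9 + 16}\right)^{2} = \left(917 + 2 \sqrt{25}\right)^{2} = \left(917 + 2 \cdot 5\right)^{2} = \left(917 + 10\right)^{2} = 927^{2} = 859329$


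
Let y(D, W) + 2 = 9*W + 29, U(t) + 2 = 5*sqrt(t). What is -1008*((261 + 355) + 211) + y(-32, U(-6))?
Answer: -833607 + 45*I*sqrt(6) ≈ -8.3361e+5 + 110.23*I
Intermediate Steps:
U(t) = -2 + 5*sqrt(t)
y(D, W) = 27 + 9*W (y(D, W) = -2 + (9*W + 29) = -2 + (29 + 9*W) = 27 + 9*W)
-1008*((261 + 355) + 211) + y(-32, U(-6)) = -1008*((261 + 355) + 211) + (27 + 9*(-2 + 5*sqrt(-6))) = -1008*(616 + 211) + (27 + 9*(-2 + 5*(I*sqrt(6)))) = -1008*827 + (27 + 9*(-2 + 5*I*sqrt(6))) = -833616 + (27 + (-18 + 45*I*sqrt(6))) = -833616 + (9 + 45*I*sqrt(6)) = -833607 + 45*I*sqrt(6)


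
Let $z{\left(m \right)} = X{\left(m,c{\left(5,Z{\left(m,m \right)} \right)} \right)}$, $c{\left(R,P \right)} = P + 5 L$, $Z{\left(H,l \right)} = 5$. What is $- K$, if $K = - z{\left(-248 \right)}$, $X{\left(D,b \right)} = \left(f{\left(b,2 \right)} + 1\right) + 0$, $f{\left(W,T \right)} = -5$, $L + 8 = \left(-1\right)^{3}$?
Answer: $-4$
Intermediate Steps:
$L = -9$ ($L = -8 + \left(-1\right)^{3} = -8 - 1 = -9$)
$c{\left(R,P \right)} = -45 + P$ ($c{\left(R,P \right)} = P + 5 \left(-9\right) = P - 45 = -45 + P$)
$X{\left(D,b \right)} = -4$ ($X{\left(D,b \right)} = \left(-5 + 1\right) + 0 = -4 + 0 = -4$)
$z{\left(m \right)} = -4$
$K = 4$ ($K = \left(-1\right) \left(-4\right) = 4$)
$- K = \left(-1\right) 4 = -4$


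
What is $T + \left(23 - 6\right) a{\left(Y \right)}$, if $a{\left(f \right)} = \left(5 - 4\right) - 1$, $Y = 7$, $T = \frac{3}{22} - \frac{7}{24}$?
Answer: $- \frac{41}{264} \approx -0.1553$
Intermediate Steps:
$T = - \frac{41}{264}$ ($T = 3 \cdot \frac{1}{22} - \frac{7}{24} = \frac{3}{22} - \frac{7}{24} = - \frac{41}{264} \approx -0.1553$)
$a{\left(f \right)} = 0$ ($a{\left(f \right)} = 1 - 1 = 0$)
$T + \left(23 - 6\right) a{\left(Y \right)} = - \frac{41}{264} + \left(23 - 6\right) 0 = - \frac{41}{264} + 17 \cdot 0 = - \frac{41}{264} + 0 = - \frac{41}{264}$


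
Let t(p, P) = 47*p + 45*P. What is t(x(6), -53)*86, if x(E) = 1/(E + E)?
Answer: -1228639/6 ≈ -2.0477e+5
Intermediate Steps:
x(E) = 1/(2*E)
t(p, P) = 45*P + 47*p
t(x(6), -53)*86 = (45*(-53) + 47*((½)/6))*86 = (-2385 + 47*((½)*(⅙)))*86 = (-2385 + 47*(1/12))*86 = (-2385 + 47/12)*86 = -28573/12*86 = -1228639/6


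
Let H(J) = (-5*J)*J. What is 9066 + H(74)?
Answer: -18314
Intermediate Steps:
H(J) = -5*J**2
9066 + H(74) = 9066 - 5*74**2 = 9066 - 5*5476 = 9066 - 27380 = -18314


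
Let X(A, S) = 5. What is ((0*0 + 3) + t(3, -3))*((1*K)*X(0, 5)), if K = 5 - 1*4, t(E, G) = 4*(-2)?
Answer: -25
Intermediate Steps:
t(E, G) = -8
K = 1 (K = 5 - 4 = 1)
((0*0 + 3) + t(3, -3))*((1*K)*X(0, 5)) = ((0*0 + 3) - 8)*((1*1)*5) = ((0 + 3) - 8)*(1*5) = (3 - 8)*5 = -5*5 = -25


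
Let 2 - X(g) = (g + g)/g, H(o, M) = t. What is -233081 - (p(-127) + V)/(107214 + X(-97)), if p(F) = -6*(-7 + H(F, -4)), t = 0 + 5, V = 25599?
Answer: -8329857315/35738 ≈ -2.3308e+5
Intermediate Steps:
t = 5
H(o, M) = 5
p(F) = 12 (p(F) = -6*(-7 + 5) = -6*(-2) = 12)
X(g) = 0 (X(g) = 2 - (g + g)/g = 2 - 2*g/g = 2 - 1*2 = 2 - 2 = 0)
-233081 - (p(-127) + V)/(107214 + X(-97)) = -233081 - (12 + 25599)/(107214 + 0) = -233081 - 25611/107214 = -233081 - 1*8537/35738 = -233081 - 8537/35738 = -8329857315/35738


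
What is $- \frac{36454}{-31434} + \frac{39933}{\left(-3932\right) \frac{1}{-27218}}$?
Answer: $\frac{8541411146531}{30899622} \approx 2.7642 \cdot 10^{5}$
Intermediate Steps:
$- \frac{36454}{-31434} + \frac{39933}{\left(-3932\right) \frac{1}{-27218}} = \left(-36454\right) \left(- \frac{1}{31434}\right) + \frac{39933}{\left(-3932\right) \left(- \frac{1}{27218}\right)} = \frac{18227}{15717} + \frac{39933}{\frac{1966}{13609}} = \frac{18227}{15717} + 39933 \cdot \frac{13609}{1966} = \frac{18227}{15717} + \frac{543448197}{1966} = \frac{8541411146531}{30899622}$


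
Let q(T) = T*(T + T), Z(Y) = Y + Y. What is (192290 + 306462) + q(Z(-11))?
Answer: 499720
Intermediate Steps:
Z(Y) = 2*Y
q(T) = 2*T**2 (q(T) = T*(2*T) = 2*T**2)
(192290 + 306462) + q(Z(-11)) = (192290 + 306462) + 2*(2*(-11))**2 = 498752 + 2*(-22)**2 = 498752 + 2*484 = 498752 + 968 = 499720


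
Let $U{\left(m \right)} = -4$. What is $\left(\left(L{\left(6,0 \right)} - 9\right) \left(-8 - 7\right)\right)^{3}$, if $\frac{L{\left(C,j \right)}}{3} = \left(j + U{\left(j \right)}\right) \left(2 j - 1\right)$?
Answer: $-91125$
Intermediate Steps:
$L{\left(C,j \right)} = 3 \left(-1 + 2 j\right) \left(-4 + j\right)$ ($L{\left(C,j \right)} = 3 \left(j - 4\right) \left(2 j - 1\right) = 3 \left(-4 + j\right) \left(-1 + 2 j\right) = 3 \left(-1 + 2 j\right) \left(-4 + j\right)$)
$\left(\left(L{\left(6,0 \right)} - 9\right) \left(-8 - 7\right)\right)^{3} = \left(\left(\left(12 - 0 + 6 \cdot 0^{2}\right) - 9\right) \left(-8 - 7\right)\right)^{3} = \left(\left(\left(12 + 0 + 6 \cdot 0\right) - 9\right) \left(-15\right)\right)^{3} = \left(\left(\left(12 + 0 + 0\right) - 9\right) \left(-15\right)\right)^{3} = \left(\left(12 - 9\right) \left(-15\right)\right)^{3} = \left(3 \left(-15\right)\right)^{3} = \left(-45\right)^{3} = -91125$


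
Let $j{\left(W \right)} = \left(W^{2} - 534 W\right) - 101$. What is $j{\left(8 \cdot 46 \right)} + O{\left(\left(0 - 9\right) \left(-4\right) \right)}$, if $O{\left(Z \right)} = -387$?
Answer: $-61576$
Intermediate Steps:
$j{\left(W \right)} = -101 + W^{2} - 534 W$
$j{\left(8 \cdot 46 \right)} + O{\left(\left(0 - 9\right) \left(-4\right) \right)} = \left(-101 + \left(8 \cdot 46\right)^{2} - 534 \cdot 8 \cdot 46\right) - 387 = \left(-101 + 368^{2} - 196512\right) - 387 = \left(-101 + 135424 - 196512\right) - 387 = -61189 - 387 = -61576$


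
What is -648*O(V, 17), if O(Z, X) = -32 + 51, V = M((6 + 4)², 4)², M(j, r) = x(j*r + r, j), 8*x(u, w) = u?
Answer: -12312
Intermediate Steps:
x(u, w) = u/8
M(j, r) = r/8 + j*r/8 (M(j, r) = (j*r + r)/8 = (r + j*r)/8 = r/8 + j*r/8)
V = 10201/4 (V = ((⅛)*4*(1 + (6 + 4)²))² = ((⅛)*4*(1 + 10²))² = ((⅛)*4*(1 + 100))² = ((⅛)*4*101)² = (101/2)² = 10201/4 ≈ 2550.3)
O(Z, X) = 19
-648*O(V, 17) = -648*19 = -12312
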